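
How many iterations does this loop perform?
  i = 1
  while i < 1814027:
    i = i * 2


The loop variable doubles each iteration:
i = 1 -> 2 -> 4 -> 8 -> 16 -> 32 -> 64 -> 128 -> 256 -> 512 -> 1024 -> 2048 -> 4096 -> 8192 -> 16384 -> 32768 -> 65536 -> 131072 -> 262144 -> 524288 -> 1048576 -> 2097152 (stop, 2097152 >= 1814027)
Number of doublings = ceil(log2(1814027)) = 21


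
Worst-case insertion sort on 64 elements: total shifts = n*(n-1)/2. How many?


Sum of shifts = 1 + 2 + 3 + ... + 63
= 64 * 63 / 2
= 4032 / 2
= 2016


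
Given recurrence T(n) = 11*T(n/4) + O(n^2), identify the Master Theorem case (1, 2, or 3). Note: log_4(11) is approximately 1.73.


Master Theorem parameters: a=11, b=4, c=2
log_b(a) = 1.73
Compare b^c with a: 4^2 = 16 > 11, so c > log_b(a).
Comparing c=2 vs log_b(a)=1.73:
2 > 1.73 => Case 3
Result: T(n) = O(n^2)
Master Theorem case = 3


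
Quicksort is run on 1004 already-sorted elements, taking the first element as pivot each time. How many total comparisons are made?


Sum of comparisons per partition:
1003 + 1002 + ... + 1 + 0
= 1004 * (1004 - 1) / 2
= 1004 * 1003 / 2
= 503506


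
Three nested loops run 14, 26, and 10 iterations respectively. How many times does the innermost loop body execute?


Loop 1 (outermost): 14 iterations
Loop 2 (middle): 26 iterations per outer
Loop 3 (innermost): 10 iterations per middle
Total = 14 * 26 * 10 = 3640


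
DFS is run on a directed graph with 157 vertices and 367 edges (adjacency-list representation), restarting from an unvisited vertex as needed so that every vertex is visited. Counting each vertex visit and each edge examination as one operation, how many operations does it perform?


A full DFS traversal processes each vertex exactly once (push/pop on stack).
Each directed edge is examined once.
V = 157, E = 367
V + E = 524


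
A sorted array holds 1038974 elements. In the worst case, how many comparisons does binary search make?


Halving sequence: 1038974 -> 519487 -> 259743 -> 129871 -> 64935 -> 32467 -> 16233 -> 8116 -> 4058 -> 2029 -> 1014 -> 507 -> 253 -> 126 -> 63 -> 31 -> 15 -> 7 -> 3 -> 1
Number of halvings = 19
Max comparisons = 19 + 1 = 20


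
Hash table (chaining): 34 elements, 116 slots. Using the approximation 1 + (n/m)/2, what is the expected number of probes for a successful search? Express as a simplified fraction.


Computing expected probes:
alpha = 34/116
= 1 + alpha/2
= 1 + 34/(2*116)
= (2*116 + 34) / (2*116)
= 266/232 = 133/116


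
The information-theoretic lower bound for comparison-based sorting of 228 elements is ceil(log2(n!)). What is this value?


A binary decision tree of height h has at most 2^h leaves and needs at least n! of them, so h >= ceil(log2(n!)).
228! is far too large to multiply out, so use Stirling's series:
  ln(n!) ~ n ln n - n + (1/2) ln(2 pi n) + 1/(12n)  (error below 1/(360 n^3), negligible here)
  ln(228) = 5.4293456
  n ln n = 228 * 5.4293456 = 1237.8908
  (1/2) ln(2 pi * 228) = (1/2) ln(1432.5663) = 3.6336
  1/(12*228) = 0.0004
  ln(228!) ~ 1237.8908 - 228 + 3.6336 + 0.0004 = 1013.5248
Convert to base 2: log2(228!) = 1013.5248 / ln 2 = 1013.5248 / 0.69314718 = 1462.2072
ceil(1462.2072) = 1463


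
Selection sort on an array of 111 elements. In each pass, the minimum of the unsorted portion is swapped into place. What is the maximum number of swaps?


Selection sort performs one swap per pass:
  Pass 1: find min in positions 0 to 110, swap with position 0
  Pass 2: find min in positions 1 to 110, swap with position 1
  Pass 3: find min in positions 2 to 110, swap with position 2
  Pass 4: find min in positions 3 to 110, swap with position 3
  Pass 5: find min in positions 4 to 110, swap with position 4
  ... (105 more passes)
Total passes (and swaps) = n - 1 = 111 - 1 = 110


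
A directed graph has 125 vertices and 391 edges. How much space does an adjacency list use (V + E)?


Adjacency list: one list head per vertex + one entry per edge
Vertex heads: 125
Edge entries: 391
Total = 125 + 391 = 516


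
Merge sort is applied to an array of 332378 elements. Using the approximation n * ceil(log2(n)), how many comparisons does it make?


Merge sort divides the array into halves recursively.
Number of levels = ceil(log2(332378)) = 19
At each level, approximately n = 332378 comparisons are needed for merging.
Total comparisons ~ n * ceil(log2(n)) = 332378 * 19 = 6315182


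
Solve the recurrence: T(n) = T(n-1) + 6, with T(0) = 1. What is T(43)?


Unrolling the recurrence:
T(43) = T(42) + 6
       = T(41) + 6 + 6
       = T(40) + 6*3
       ...
       = T(0) + 6*43
       = 1 + 258 = 259


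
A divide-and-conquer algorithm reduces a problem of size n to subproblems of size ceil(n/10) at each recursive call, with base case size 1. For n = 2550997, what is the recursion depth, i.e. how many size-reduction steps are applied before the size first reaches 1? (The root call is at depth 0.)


Each step divides the size by 10 (rounding up); after k steps the size is ceil(n/10^k), which equals 1 exactly when 10^k >= n.
So the depth is the smallest k with 10^k >= 2550997, i.e. ceil(log_10(2550997)).
10^6 = 1000000 < 2550997 <= 10000000 = 10^7
Recursion depth = 7


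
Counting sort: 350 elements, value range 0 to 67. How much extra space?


n = 350 (output array)
k = 68 (count array for 68 distinct values)
Extra space = 350 + 68 = 418


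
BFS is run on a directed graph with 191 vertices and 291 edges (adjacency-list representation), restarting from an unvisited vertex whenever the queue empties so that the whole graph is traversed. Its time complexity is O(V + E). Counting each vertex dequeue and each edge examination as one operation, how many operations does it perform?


A full BFS traversal dequeues each vertex exactly once and examines each directed edge exactly once.
V = 191 (vertex processing cost)
E = 291 (edge examination cost)
Total operations proportional to V + E = 191 + 291 = 482


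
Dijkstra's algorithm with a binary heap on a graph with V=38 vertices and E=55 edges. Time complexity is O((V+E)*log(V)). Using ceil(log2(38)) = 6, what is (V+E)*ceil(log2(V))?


Dijkstra with a binary heap: each vertex is extracted once, each edge may relax once.
Each heap operation costs O(log V).
V + E = 38 + 55 = 93
ceil(log2(38)) = 6 (since 2^5 = 32 < 38 <= 64 = 2^6)
Total heap work = (V+E) * ceil(log2(V)) = 93 * 6 = 558


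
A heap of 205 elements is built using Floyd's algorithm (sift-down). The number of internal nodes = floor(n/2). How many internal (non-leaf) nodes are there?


Leaf nodes occupy roughly half the array.
Sift-down is called for each internal node, starting from the last one.
Internal nodes = floor(n/2) = floor(205/2) = 102


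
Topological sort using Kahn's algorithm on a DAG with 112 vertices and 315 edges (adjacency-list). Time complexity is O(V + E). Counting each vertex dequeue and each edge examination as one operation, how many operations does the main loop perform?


Kahn's algorithm:
  1. Compute in-degrees: O(V + E)
  2. Process queue: each vertex dequeued once (O(V))
     each edge examined once (O(E))
Total = V + E = 112 + 315 = 427


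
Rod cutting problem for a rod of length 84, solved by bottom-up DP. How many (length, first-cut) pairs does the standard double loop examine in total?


For each subproblem length i = 1..84, the inner loop considers i possible first cuts.
Total = 1 + 2 + ... + 84
= 84*(84+1)/2
= 84*85/2 = 3570


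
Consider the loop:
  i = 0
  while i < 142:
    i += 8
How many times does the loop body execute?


Starting at i = 0, each iteration adds 8.
Iterations until i >= 142:
  Iteration 1: i = 0 -> i = 8
  Iteration 2: i = 8 -> i = 16
  Iteration 3: i = 16 -> i = 24
  Iteration 4: i = 24 -> i = 32
  Iteration 5: i = 32 -> i = 40
  Iteration 6: i = 40 -> i = 48
  Iteration 7: i = 48 -> i = 56
  Iteration 8: i = 56 -> i = 64
  ... continuing ...
Total iterations = ceil(142/8) = 18


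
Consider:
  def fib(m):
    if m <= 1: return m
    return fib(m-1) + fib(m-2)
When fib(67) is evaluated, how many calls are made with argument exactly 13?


Let N(m) = number of times fib(m) is called while evaluating fib(67).
N(67) = 1 (the initial call).
N(66) = 1 (only fib(67) calls it).
For 1 <= m <= 65: fib(m) is called by fib(m+1) and fib(m+2), so
  N(m) = N(m+1) + N(m+2).
fib(0) is called only by fib(2), so N(0) = N(2).
Walk down from m=67:
  N(67)=1, N(66)=1, N(65)=2, N(64)=3, N(63)=5, N(62)=8, N(61)=13, N(60)=21, N(59)=34, N(58)=55, N(57)=89, N(56)=144, N(55)=233, N(54)=377, N(53)=610, N(52)=987, N(51)=1597, N(50)=2584, N(49)=4181, N(48)=6765, N(47)=10946, N(46)=17711, N(45)=28657, N(44)=46368, N(43)=75025, N(42)=121393, N(41)=196418, N(40)=317811, N(39)=514229, N(38)=832040, N(37)=1346269, N(36)=2178309, N(35)=3524578, N(34)=5702887, N(33)=9227465, N(32)=14930352, N(31)=24157817, N(30)=39088169, N(29)=63245986, N(28)=102334155, N(27)=165580141, N(26)=267914296, N(25)=433494437, N(24)=701408733, N(23)=1134903170, N(22)=1836311903, N(21)=2971215073, N(20)=4807526976, N(19)=7778742049, N(18)=12586269025, N(17)=20365011074, N(16)=32951280099, N(15)=53316291173, N(14)=86267571272, N(13)=139583862445
N(13) = 139583862445


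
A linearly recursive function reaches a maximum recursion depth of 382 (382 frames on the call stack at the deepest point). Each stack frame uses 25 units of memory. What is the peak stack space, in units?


Maximum recursion depth = 382 frames
Memory per frame = 25 units
Total stack space = depth * frame_size
= 382 * 25 = 9550


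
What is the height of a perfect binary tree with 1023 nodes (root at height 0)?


A perfect binary tree with 1023 nodes:
  1023 = 2^10 - 1
  Levels: 0, 1, ..., 9
  Height = 9


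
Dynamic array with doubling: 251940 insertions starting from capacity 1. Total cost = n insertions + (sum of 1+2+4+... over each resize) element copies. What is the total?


n = 251940
Insertion costs: 251940
Resizes copy 1, 2, 4, ... up to the largest power of 2 that is <= n-1 = 251939, i.e. 131072.
Copy costs = 1 + 2 + 4 + 8 + 16 + 32 + 64 + 128 + 256 + 512 + 1024 + 2048 + 4096 + 8192 + 16384 + 32768 + 65536 + 131072 = 262143
Total = 251940 + 262143 = 514083


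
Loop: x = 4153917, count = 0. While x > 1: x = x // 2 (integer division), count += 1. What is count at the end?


The variable x halves each step:
x = 4153917 -> 2076958 -> 1038479 -> 519239 -> 259619 -> 129809 -> 64904 -> 32452 -> 16226 -> 8113 -> 4056 -> 2028 -> 1014 -> 507 -> 253 -> 126 -> 63 -> 31 -> 15 -> 7 -> 3 -> 1
Number of halvings = floor(log2(4153917)) = 21


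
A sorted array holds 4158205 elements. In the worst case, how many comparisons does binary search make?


Halving sequence: 4158205 -> 2079102 -> 1039551 -> 519775 -> 259887 -> 129943 -> 64971 -> 32485 -> 16242 -> 8121 -> 4060 -> 2030 -> 1015 -> 507 -> 253 -> 126 -> 63 -> 31 -> 15 -> 7 -> 3 -> 1
Number of halvings = 21
Max comparisons = 21 + 1 = 22


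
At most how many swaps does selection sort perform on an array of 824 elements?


Each of the 823 passes places one element in its final position.
Pass 1: swap minimum into position 0
Pass 2: swap minimum of remaining into position 1
...
Pass 823: last two elements, one swap
Maximum swaps = 824 - 1 = 823


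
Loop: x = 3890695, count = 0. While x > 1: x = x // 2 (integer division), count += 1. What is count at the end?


The variable x halves each step:
x = 3890695 -> 1945347 -> 972673 -> 486336 -> 243168 -> 121584 -> 60792 -> 30396 -> 15198 -> 7599 -> 3799 -> 1899 -> 949 -> 474 -> 237 -> 118 -> 59 -> 29 -> 14 -> 7 -> 3 -> 1
Number of halvings = floor(log2(3890695)) = 21


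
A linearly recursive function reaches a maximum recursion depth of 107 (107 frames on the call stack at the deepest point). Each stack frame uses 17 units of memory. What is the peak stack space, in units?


Maximum recursion depth = 107 frames
Memory per frame = 17 units
Total stack space = depth * frame_size
= 107 * 17 = 1819


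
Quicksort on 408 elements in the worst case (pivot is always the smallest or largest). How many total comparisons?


In the worst case, each partition step picks the worst pivot:
  Partition 1: 407 comparisons (n-1 elements to compare)
  Partition 2: 406 comparisons
  Partition 3: 405 comparisons
  Partition 4: 404 comparisons
  Partition 5: 403 comparisons
  ...
  Last partition: 0 comparisons
Total = (n-1) + (n-2) + ... + 1 + 0 = n*(n-1)/2
= 408*407/2 = 83028


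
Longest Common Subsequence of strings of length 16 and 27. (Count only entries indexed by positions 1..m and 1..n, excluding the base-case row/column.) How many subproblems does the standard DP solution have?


DP table indexed by positions in both strings.
First string: 16 positions
Second string: 27 positions
Total = 16 * 27 = 432


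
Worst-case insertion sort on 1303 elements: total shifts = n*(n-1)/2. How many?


Sum of shifts = 1 + 2 + 3 + ... + 1302
= 1303 * 1302 / 2
= 1696506 / 2
= 848253


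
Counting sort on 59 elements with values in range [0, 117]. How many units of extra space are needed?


Output array size: 59 (to store sorted result)
Count array size: 118 (one slot per possible value, range 0 to 117)
Total extra space = 59 + 118 = 177


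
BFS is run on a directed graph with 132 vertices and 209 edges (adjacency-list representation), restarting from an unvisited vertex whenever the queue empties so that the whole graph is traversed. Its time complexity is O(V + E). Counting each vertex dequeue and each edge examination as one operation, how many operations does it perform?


A full BFS traversal dequeues each vertex exactly once and examines each directed edge exactly once.
V = 132 (vertex processing cost)
E = 209 (edge examination cost)
Total operations proportional to V + E = 132 + 209 = 341


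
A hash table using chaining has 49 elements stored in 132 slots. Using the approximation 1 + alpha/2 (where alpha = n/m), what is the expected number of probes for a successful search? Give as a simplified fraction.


Load factor alpha = n/m = 49/132
Expected probes = 1 + alpha/2 = 1 + 49/(2*132)
= 1 + 49/264
= 264/264 + 49/264
= 313/264


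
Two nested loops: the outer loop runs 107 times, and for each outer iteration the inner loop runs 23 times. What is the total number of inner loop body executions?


Outer loop: 107 iterations
Inner loop: 23 iterations per outer iteration
Total = 107 * 23 = 2461


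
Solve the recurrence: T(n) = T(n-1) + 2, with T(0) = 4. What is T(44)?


Unrolling the recurrence:
T(44) = T(43) + 2
       = T(42) + 2 + 2
       = T(41) + 2*3
       ...
       = T(0) + 2*44
       = 4 + 88 = 92


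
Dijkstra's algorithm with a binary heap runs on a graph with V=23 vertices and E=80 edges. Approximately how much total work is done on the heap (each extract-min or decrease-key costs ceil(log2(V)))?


Dijkstra with a binary heap: each vertex is extracted once, each edge may relax once.
Each heap operation costs O(log V).
V + E = 23 + 80 = 103
ceil(log2(23)) = 5 (since 2^4 = 16 < 23 <= 32 = 2^5)
Total heap work = (V+E) * ceil(log2(V)) = 103 * 5 = 515


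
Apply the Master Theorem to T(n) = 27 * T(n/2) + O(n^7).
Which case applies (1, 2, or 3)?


The Master Theorem: T(n) = a*T(n/b) + O(n^c)
  a = 27, b = 2, c = 7
log_b(a) = log_2(27) ~ 4.755
Compare b^c with a: 2^7 = 128 > 27, so c > log_b(a).
Since c > log_b(a), Case 3 applies.
T(n) = O(n^7)
Master Theorem case = 3


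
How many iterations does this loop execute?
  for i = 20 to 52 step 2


The loop variable i takes values starting at 20 and increments by 2 each iteration.
Sequence: i = 20, 22, 24, 26, 28, 30, 32, 34, 36, ...
The upper bound 52 is inclusive, so the count is floor((last - first) / step) + 1:
floor((52 - 20) / 2) + 1 = floor(32/2) + 1 = 16 + 1 = 17


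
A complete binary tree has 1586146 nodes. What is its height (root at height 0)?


In a complete binary tree, level k holds nodes 2^k .. 2^(k+1)-1 (1-indexed).
Height = floor(log2(n)) = floor(log2(1586146)) = 20
Check: 2^20 = 1048576 <= 1586146 < 2097152 = 2^21


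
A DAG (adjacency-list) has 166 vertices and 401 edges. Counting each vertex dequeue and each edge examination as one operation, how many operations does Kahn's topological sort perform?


V = 166 (vertex processing)
E = 401 (edge processing)
V + E = 166 + 401 = 567


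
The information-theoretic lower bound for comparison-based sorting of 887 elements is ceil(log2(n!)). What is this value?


A binary decision tree of height h has at most 2^h leaves and needs at least n! of them, so h >= ceil(log2(n!)).
887! is far too large to multiply out, so use Stirling's series:
  ln(n!) ~ n ln n - n + (1/2) ln(2 pi n) + 1/(12n)  (error below 1/(360 n^3), negligible here)
  ln(887) = 6.7878450
  n ln n = 887 * 6.7878450 = 6020.8185
  (1/2) ln(2 pi * 887) = (1/2) ln(5573.1854) = 4.3129
  1/(12*887) = 0.0001
  ln(887!) ~ 6020.8185 - 887 + 4.3129 + 0.0001 = 5138.1315
Convert to base 2: log2(887!) = 5138.1315 / ln 2 = 5138.1315 / 0.69314718 = 7412.7568
ceil(7412.7568) = 7413


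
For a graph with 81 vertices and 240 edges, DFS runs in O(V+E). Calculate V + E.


A full DFS traversal visits each vertex once and examines each edge once.
V = 81
E = 240
Sum = 81 + 240 = 321


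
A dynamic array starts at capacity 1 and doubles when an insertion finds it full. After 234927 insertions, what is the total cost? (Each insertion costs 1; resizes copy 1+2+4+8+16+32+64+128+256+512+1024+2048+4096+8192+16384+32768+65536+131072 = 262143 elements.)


Insertion cost: 234927 (one per element)
Resizes occur just before inserting elements 2, 3, 5, 9, ...
Elements copied at each resize: 1 + 2 + 4 + 8 + 16 + 32 + 64 + 128 + 256 + 512 + 1024 + 2048 + 4096 + 8192 + 16384 + 32768 + 65536 + 131072
Sum of copies = 262143 (geometric series: 2^k - 1)
Total = 234927 + 262143 = 497070


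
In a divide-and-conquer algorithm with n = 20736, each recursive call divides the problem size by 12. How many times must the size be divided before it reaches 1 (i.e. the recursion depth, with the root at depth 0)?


Number of divisions = log_12(20736)
Sizes: 20736 -> 1728 -> 144 -> 12 -> 1 (4 divisions)
Recursion depth = 4


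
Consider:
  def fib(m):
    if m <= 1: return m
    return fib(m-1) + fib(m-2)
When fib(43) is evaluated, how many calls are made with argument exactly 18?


Let N(m) = number of times fib(m) is called while evaluating fib(43).
N(43) = 1 (the initial call).
N(42) = 1 (only fib(43) calls it).
For 1 <= m <= 41: fib(m) is called by fib(m+1) and fib(m+2), so
  N(m) = N(m+1) + N(m+2).
fib(0) is called only by fib(2), so N(0) = N(2).
Walk down from m=43:
  N(43)=1, N(42)=1, N(41)=2, N(40)=3, N(39)=5, N(38)=8, N(37)=13, N(36)=21, N(35)=34, N(34)=55, N(33)=89, N(32)=144, N(31)=233, N(30)=377, N(29)=610, N(28)=987, N(27)=1597, N(26)=2584, N(25)=4181, N(24)=6765, N(23)=10946, N(22)=17711, N(21)=28657, N(20)=46368, N(19)=75025, N(18)=121393
N(18) = 121393


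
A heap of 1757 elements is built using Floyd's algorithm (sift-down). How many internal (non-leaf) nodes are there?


Leaf nodes occupy roughly half the array.
Sift-down is called for each internal node, starting from the last one.
Internal nodes = floor(n/2) = floor(1757/2) = 878


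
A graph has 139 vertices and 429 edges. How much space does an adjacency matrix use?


Adjacency matrix: V x V grid of entries
Space = V^2 = 139^2 = 139 * 139 = 19321


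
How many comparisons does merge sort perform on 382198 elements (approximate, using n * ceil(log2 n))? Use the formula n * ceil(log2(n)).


Recursion depth: ceil(log2(382198)) = 19
Each recursion level merges n = 382198 elements
Total = 382198 * 19 = 7261762


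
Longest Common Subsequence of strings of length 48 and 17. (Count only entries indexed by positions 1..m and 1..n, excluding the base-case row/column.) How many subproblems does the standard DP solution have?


DP table indexed by positions in both strings.
First string: 48 positions
Second string: 17 positions
Total = 48 * 17 = 816


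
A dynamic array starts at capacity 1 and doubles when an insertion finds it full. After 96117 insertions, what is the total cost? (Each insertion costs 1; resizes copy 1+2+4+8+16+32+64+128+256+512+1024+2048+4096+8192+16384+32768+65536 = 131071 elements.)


Insertion cost: 96117 (one per element)
Resizes occur just before inserting elements 2, 3, 5, 9, ...
Elements copied at each resize: 1 + 2 + 4 + 8 + 16 + 32 + 64 + 128 + 256 + 512 + 1024 + 2048 + 4096 + 8192 + 16384 + 32768 + 65536
Sum of copies = 131071 (geometric series: 2^k - 1)
Total = 96117 + 131071 = 227188


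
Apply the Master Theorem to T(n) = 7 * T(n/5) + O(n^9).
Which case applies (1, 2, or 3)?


The Master Theorem: T(n) = a*T(n/b) + O(n^c)
  a = 7, b = 5, c = 9
log_b(a) = log_5(7) ~ 1.209
Compare b^c with a: 5^9 = 1953125 > 7, so c > log_b(a).
Since c > log_b(a), Case 3 applies.
T(n) = O(n^9)
Master Theorem case = 3


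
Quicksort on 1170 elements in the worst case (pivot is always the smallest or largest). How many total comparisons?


In the worst case, each partition step picks the worst pivot:
  Partition 1: 1169 comparisons (n-1 elements to compare)
  Partition 2: 1168 comparisons
  Partition 3: 1167 comparisons
  Partition 4: 1166 comparisons
  Partition 5: 1165 comparisons
  ...
  Last partition: 0 comparisons
Total = (n-1) + (n-2) + ... + 1 + 0 = n*(n-1)/2
= 1170*1169/2 = 683865


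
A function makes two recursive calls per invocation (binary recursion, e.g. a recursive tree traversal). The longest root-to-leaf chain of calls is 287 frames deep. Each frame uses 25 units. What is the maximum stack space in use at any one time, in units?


Binary recursion: the two calls run one after the other, so only one root-to-leaf chain of frames is on the stack at a time.
Maximum depth (longest chain) = 287 frames
Each frame = 25 units
Max stack space = 287 * 25 = 7175


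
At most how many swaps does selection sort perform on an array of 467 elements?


Each of the 466 passes places one element in its final position.
Pass 1: swap minimum into position 0
Pass 2: swap minimum of remaining into position 1
...
Pass 466: last two elements, one swap
Maximum swaps = 467 - 1 = 466


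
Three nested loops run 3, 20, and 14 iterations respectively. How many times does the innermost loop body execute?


Loop 1 (outermost): 3 iterations
Loop 2 (middle): 20 iterations per outer
Loop 3 (innermost): 14 iterations per middle
Total = 3 * 20 * 14 = 840


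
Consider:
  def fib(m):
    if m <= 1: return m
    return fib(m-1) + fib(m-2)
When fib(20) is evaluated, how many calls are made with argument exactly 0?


Let N(m) = number of times fib(m) is called while evaluating fib(20).
N(20) = 1 (the initial call).
N(19) = 1 (only fib(20) calls it).
For 1 <= m <= 18: fib(m) is called by fib(m+1) and fib(m+2), so
  N(m) = N(m+1) + N(m+2).
fib(0) is called only by fib(2), so N(0) = N(2).
Walk down from m=20:
  N(20)=1, N(19)=1, N(18)=2, N(17)=3, N(16)=5, N(15)=8, N(14)=13, N(13)=21, N(12)=34, N(11)=55, N(10)=89, N(9)=144, N(8)=233, N(7)=377, N(6)=610, N(5)=987, N(4)=1597, N(3)=2584, N(2)=4181, N(1)=6765, N(0)=N(2)=4181
N(0) = 4181


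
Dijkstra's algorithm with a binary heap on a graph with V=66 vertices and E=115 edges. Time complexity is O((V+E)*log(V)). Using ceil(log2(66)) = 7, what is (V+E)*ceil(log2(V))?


Dijkstra with a binary heap: each vertex is extracted once, each edge may relax once.
Each heap operation costs O(log V).
V + E = 66 + 115 = 181
ceil(log2(66)) = 7 (since 2^6 = 64 < 66 <= 128 = 2^7)
Total heap work = (V+E) * ceil(log2(V)) = 181 * 7 = 1267


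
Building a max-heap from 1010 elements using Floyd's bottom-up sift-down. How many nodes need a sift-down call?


In a heap of 1010 elements (0-indexed array):
  Last element index: 1009
  Parent of last element: floor((1009 - 1) / 2) = 504
  Internal nodes: indices 0 to 504
  Count = floor(1010/2) = 505


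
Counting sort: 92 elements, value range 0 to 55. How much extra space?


n = 92 (output array)
k = 56 (count array for 56 distinct values)
Extra space = 92 + 56 = 148


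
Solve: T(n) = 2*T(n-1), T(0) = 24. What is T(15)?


Unrolling:
T(15) = 2*T(14) = 2^2*T(13) = ... = 2^15*T(0)
= 2^15 * 24
= 32768 * 24 = 786432


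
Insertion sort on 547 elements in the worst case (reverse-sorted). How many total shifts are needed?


In the worst case (reverse-sorted), each element shifts past all previous:
  Element 1: 1 shifts
  Element 2: 2 shifts
  Element 3: 3 shifts
  Element 4: 4 shifts
  Element 5: 5 shifts
  ...
  Element 546: 546 shifts
Total = 1 + 2 + ... + 546
= 547*(547-1)/2 = 149331


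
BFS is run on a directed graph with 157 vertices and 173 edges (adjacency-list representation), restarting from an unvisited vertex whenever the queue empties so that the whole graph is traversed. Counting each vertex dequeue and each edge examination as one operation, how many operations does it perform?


A full BFS traversal dequeues each vertex exactly once and examines each directed edge exactly once.
V = 157 (vertex processing cost)
E = 173 (edge examination cost)
Total operations proportional to V + E = 157 + 173 = 330


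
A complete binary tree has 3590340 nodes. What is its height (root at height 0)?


In a complete binary tree, level k holds nodes 2^k .. 2^(k+1)-1 (1-indexed).
Height = floor(log2(n)) = floor(log2(3590340)) = 21
Check: 2^21 = 2097152 <= 3590340 < 4194304 = 2^22


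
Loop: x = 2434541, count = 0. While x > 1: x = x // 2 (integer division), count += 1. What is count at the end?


The variable x halves each step:
x = 2434541 -> 1217270 -> 608635 -> 304317 -> 152158 -> 76079 -> 38039 -> 19019 -> 9509 -> 4754 -> 2377 -> 1188 -> 594 -> 297 -> 148 -> 74 -> 37 -> 18 -> 9 -> 4 -> 2 -> 1
Number of halvings = floor(log2(2434541)) = 21


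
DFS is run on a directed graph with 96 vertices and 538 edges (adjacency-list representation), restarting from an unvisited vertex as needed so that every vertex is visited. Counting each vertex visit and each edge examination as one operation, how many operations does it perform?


A full DFS traversal processes each vertex exactly once (push/pop on stack).
Each directed edge is examined once.
V = 96, E = 538
V + E = 634


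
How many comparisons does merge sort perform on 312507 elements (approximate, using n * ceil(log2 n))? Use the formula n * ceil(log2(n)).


Recursion depth: ceil(log2(312507)) = 19
Each recursion level merges n = 312507 elements
Total = 312507 * 19 = 5937633


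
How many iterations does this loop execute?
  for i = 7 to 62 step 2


The loop variable i takes values starting at 7 and increments by 2 each iteration.
Sequence: i = 7, 9, 11, 13, 15, 17, 19, 21, 23, ...
The upper bound 62 is inclusive, so the count is floor((last - first) / step) + 1:
floor((62 - 7) / 2) + 1 = floor(55/2) + 1 = 27 + 1 = 28


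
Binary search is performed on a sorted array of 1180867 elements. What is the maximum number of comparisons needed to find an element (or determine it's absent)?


Binary search halves the search space each comparison:
  Step 1: search space = 1180867 -> 590433
  Step 2: search space = 590433 -> 295216
  Step 3: search space = 295216 -> 147608
  Step 4: search space = 147608 -> 73804
  Step 5: search space = 73804 -> 36902
  Step 6: search space = 36902 -> 18451
  Step 7: search space = 18451 -> 9225
  Step 8: search space = 9225 -> 4612
  Step 9: search space = 4612 -> 2306
  Step 10: search space = 2306 -> 1153
  Step 11: search space = 1153 -> 576
  Step 12: search space = 576 -> 288
  Step 13: search space = 288 -> 144
  Step 14: search space = 144 -> 72
  Step 15: search space = 72 -> 36
  Step 16: search space = 36 -> 18
  Step 17: search space = 18 -> 9
  Step 18: search space = 9 -> 4
  Step 19: search space = 4 -> 2
  Step 20: search space = 2 -> 1
  Step 21: search space = 1 (final check)
Maximum comparisons = floor(log2(1180867)) + 1 = 20 + 1 = 21


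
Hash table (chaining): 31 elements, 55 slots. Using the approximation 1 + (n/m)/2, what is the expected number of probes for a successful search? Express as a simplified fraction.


Computing expected probes:
alpha = 31/55
= 1 + alpha/2
= 1 + 31/(2*55)
= (2*55 + 31) / (2*55)
= 141/110


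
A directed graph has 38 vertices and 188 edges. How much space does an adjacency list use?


Adjacency list: one list head per vertex + one entry per edge
Vertex heads: 38
Edge entries: 188
Total = 38 + 188 = 226


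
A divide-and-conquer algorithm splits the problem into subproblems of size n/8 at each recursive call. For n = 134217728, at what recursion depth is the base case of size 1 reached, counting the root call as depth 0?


At each depth, the problem size is divided by 8:
  Depth 0: problem size = 134217728
  Depth 1: problem size = 16777216
  Depth 2: problem size = 2097152
  Depth 3: problem size = 262144
  Depth 4: problem size = 32768
  Depth 5: problem size = 4096
  Depth 6: problem size = 512
  Depth 7: problem size = 64
  Depth 8: problem size = 8
  Depth 9: problem size = 1 (base case)
The base case is reached at depth log_8(134217728) = 9 (the tree has 10 levels counting depth 0, but the depth asked for is 9).
Recursion depth = 9


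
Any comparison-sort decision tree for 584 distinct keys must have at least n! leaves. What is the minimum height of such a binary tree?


A binary decision tree of height h has at most 2^h leaves and needs at least n! of them, so h >= ceil(log2(n!)).
584! is far too large to multiply out, so use Stirling's series:
  ln(n!) ~ n ln n - n + (1/2) ln(2 pi n) + 1/(12n)  (error below 1/(360 n^3), negligible here)
  ln(584) = 6.3699010
  n ln n = 584 * 6.3699010 = 3720.0222
  (1/2) ln(2 pi * 584) = (1/2) ln(3669.3802) = 4.1039
  1/(12*584) = 0.0001
  ln(584!) ~ 3720.0222 - 584 + 4.1039 + 0.0001 = 3140.1262
Convert to base 2: log2(584!) = 3140.1262 / ln 2 = 3140.1262 / 0.69314718 = 4530.2445
ceil(4530.2445) = 4531


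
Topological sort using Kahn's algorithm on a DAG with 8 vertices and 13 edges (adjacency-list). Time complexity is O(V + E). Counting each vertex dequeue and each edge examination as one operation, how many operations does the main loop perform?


Kahn's algorithm:
  1. Compute in-degrees: O(V + E)
  2. Process queue: each vertex dequeued once (O(V))
     each edge examined once (O(E))
Total = V + E = 8 + 13 = 21


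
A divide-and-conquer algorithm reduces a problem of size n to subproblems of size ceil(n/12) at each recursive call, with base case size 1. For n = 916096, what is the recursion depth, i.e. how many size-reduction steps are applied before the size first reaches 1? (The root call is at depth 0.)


Each step divides the size by 12 (rounding up); after k steps the size is ceil(n/12^k), which equals 1 exactly when 12^k >= n.
So the depth is the smallest k with 12^k >= 916096, i.e. ceil(log_12(916096)).
12^5 = 248832 < 916096 <= 2985984 = 12^6
Recursion depth = 6


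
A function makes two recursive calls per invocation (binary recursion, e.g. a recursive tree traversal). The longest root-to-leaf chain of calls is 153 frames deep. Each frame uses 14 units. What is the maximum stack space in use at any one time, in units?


Binary recursion: the two calls run one after the other, so only one root-to-leaf chain of frames is on the stack at a time.
Maximum depth (longest chain) = 153 frames
Each frame = 14 units
Max stack space = 153 * 14 = 2142


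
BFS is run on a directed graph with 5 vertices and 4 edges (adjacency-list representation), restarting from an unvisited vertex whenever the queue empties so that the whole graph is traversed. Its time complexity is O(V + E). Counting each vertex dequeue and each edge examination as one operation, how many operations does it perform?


A full BFS traversal dequeues each vertex exactly once and examines each directed edge exactly once.
V = 5 (vertex processing cost)
E = 4 (edge examination cost)
Total operations proportional to V + E = 5 + 4 = 9


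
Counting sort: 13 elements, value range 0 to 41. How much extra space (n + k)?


n = 13 (output array)
k = 42 (count array for 42 distinct values)
Extra space = 13 + 42 = 55


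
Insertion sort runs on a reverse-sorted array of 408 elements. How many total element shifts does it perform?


Sum of shifts = 1 + 2 + 3 + ... + 407
= 408 * 407 / 2
= 166056 / 2
= 83028


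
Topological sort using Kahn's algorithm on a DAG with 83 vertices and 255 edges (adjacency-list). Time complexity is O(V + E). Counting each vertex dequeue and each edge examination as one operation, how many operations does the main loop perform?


Kahn's algorithm:
  1. Compute in-degrees: O(V + E)
  2. Process queue: each vertex dequeued once (O(V))
     each edge examined once (O(E))
Total = V + E = 83 + 255 = 338


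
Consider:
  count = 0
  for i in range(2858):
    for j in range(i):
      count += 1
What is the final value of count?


For each i, the inner loop runs i times:
  i=0: inner runs 0 times
  i=1: inner runs 1 time
  i=2: inner runs 2 times
  i=3: inner runs 3 times
  i=4: inner runs 4 times
  i=5: inner runs 5 times
  i=6: inner runs 6 times
  i=7: inner runs 7 times
  ...
Total = 0 + 1 + 2 + ... + 2857 = 2858*(2858-1)/2 = 4082653


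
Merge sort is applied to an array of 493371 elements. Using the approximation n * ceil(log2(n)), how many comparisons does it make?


Merge sort divides the array into halves recursively.
Number of levels = ceil(log2(493371)) = 19
At each level, approximately n = 493371 comparisons are needed for merging.
Total comparisons ~ n * ceil(log2(n)) = 493371 * 19 = 9374049


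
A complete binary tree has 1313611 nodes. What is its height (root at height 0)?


In a complete binary tree, level k holds nodes 2^k .. 2^(k+1)-1 (1-indexed).
Height = floor(log2(n)) = floor(log2(1313611)) = 20
Check: 2^20 = 1048576 <= 1313611 < 2097152 = 2^21


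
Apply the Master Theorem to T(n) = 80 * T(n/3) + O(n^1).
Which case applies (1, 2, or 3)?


The Master Theorem: T(n) = a*T(n/b) + O(n^c)
  a = 80, b = 3, c = 1
log_b(a) = log_3(80) ~ 3.989
Compare b^c with a: 3^1 = 3 < 80, so c < log_b(a).
Since c < log_b(a), Case 1 applies.
T(n) = O(n^(log_3 80)) ~ O(n^3.989)
Master Theorem case = 1


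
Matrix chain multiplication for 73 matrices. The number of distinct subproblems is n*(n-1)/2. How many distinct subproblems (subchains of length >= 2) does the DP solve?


Subproblems are indexed by (i, j) where i < j.
Number of such pairs = n*(n-1)/2
= 73 * 72 / 2
= 2628


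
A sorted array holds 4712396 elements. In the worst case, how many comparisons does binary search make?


Halving sequence: 4712396 -> 2356198 -> 1178099 -> 589049 -> 294524 -> 147262 -> 73631 -> 36815 -> 18407 -> 9203 -> 4601 -> 2300 -> 1150 -> 575 -> 287 -> 143 -> 71 -> 35 -> 17 -> 8 -> 4 -> 2 -> 1
Number of halvings = 22
Max comparisons = 22 + 1 = 23


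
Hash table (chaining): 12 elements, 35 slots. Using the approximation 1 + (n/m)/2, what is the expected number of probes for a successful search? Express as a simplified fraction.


Computing expected probes:
alpha = 12/35
= 1 + alpha/2
= 1 + 12/(2*35)
= (2*35 + 12) / (2*35)
= 82/70 = 41/35


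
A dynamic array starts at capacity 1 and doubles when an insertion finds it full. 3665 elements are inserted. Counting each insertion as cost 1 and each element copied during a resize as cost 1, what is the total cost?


n = 3665
Insertion costs: 3665
Resizes copy 1, 2, 4, ... up to the largest power of 2 that is <= n-1 = 3664, i.e. 2048.
Copy costs = 1 + 2 + 4 + 8 + 16 + 32 + 64 + 128 + 256 + 512 + 1024 + 2048 = 4095
Total = 3665 + 4095 = 7760


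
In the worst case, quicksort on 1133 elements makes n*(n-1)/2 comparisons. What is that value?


Sum of comparisons per partition:
1132 + 1131 + ... + 1 + 0
= 1133 * (1133 - 1) / 2
= 1133 * 1132 / 2
= 641278


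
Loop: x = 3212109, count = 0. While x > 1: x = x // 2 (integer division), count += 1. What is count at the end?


The variable x halves each step:
x = 3212109 -> 1606054 -> 803027 -> 401513 -> 200756 -> 100378 -> 50189 -> 25094 -> 12547 -> 6273 -> 3136 -> 1568 -> 784 -> 392 -> 196 -> 98 -> 49 -> 24 -> 12 -> 6 -> 3 -> 1
Number of halvings = floor(log2(3212109)) = 21


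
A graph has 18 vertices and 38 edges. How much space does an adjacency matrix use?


Adjacency matrix: V x V grid of entries
Space = V^2 = 18^2 = 18 * 18 = 324


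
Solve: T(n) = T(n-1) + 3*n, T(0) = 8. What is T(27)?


Expanding the recurrence:
T(27) = T(26) + 3*27
       = T(25) + 3*26 + 3*27
       ...
       = T(0) + 3*(1 + 2 + ... + 27)
       = 8 + 3 * 27*28/2
       = 8 + 3 * 378
       = 8 + 1134 = 1142


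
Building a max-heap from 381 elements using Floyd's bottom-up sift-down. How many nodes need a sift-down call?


In a heap of 381 elements (0-indexed array):
  Last element index: 380
  Parent of last element: floor((380 - 1) / 2) = 189
  Internal nodes: indices 0 to 189
  Count = floor(381/2) = 190


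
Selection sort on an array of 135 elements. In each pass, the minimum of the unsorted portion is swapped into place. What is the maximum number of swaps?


Selection sort performs one swap per pass:
  Pass 1: find min in positions 0 to 134, swap with position 0
  Pass 2: find min in positions 1 to 134, swap with position 1
  Pass 3: find min in positions 2 to 134, swap with position 2
  Pass 4: find min in positions 3 to 134, swap with position 3
  Pass 5: find min in positions 4 to 134, swap with position 4
  ... (129 more passes)
Total passes (and swaps) = n - 1 = 135 - 1 = 134


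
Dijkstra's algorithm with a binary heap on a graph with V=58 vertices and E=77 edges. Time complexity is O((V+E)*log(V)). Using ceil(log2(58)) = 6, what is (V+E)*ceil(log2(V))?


Dijkstra with a binary heap: each vertex is extracted once, each edge may relax once.
Each heap operation costs O(log V).
V + E = 58 + 77 = 135
ceil(log2(58)) = 6 (since 2^5 = 32 < 58 <= 64 = 2^6)
Total heap work = (V+E) * ceil(log2(V)) = 135 * 6 = 810


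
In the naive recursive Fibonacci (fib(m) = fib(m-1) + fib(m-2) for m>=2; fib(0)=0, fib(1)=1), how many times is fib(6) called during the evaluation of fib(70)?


Let N(m) = number of times fib(m) is called while evaluating fib(70).
N(70) = 1 (the initial call).
N(69) = 1 (only fib(70) calls it).
For 1 <= m <= 68: fib(m) is called by fib(m+1) and fib(m+2), so
  N(m) = N(m+1) + N(m+2).
fib(0) is called only by fib(2), so N(0) = N(2).
Walk down from m=70:
  N(70)=1, N(69)=1, N(68)=2, N(67)=3, N(66)=5, N(65)=8, N(64)=13, N(63)=21, N(62)=34, N(61)=55, N(60)=89, N(59)=144, N(58)=233, N(57)=377, N(56)=610, N(55)=987, N(54)=1597, N(53)=2584, N(52)=4181, N(51)=6765, N(50)=10946, N(49)=17711, N(48)=28657, N(47)=46368, N(46)=75025, N(45)=121393, N(44)=196418, N(43)=317811, N(42)=514229, N(41)=832040, N(40)=1346269, N(39)=2178309, N(38)=3524578, N(37)=5702887, N(36)=9227465, N(35)=14930352, N(34)=24157817, N(33)=39088169, N(32)=63245986, N(31)=102334155, N(30)=165580141, N(29)=267914296, N(28)=433494437, N(27)=701408733, N(26)=1134903170, N(25)=1836311903, N(24)=2971215073, N(23)=4807526976, N(22)=7778742049, N(21)=12586269025, N(20)=20365011074, N(19)=32951280099, N(18)=53316291173, N(17)=86267571272, N(16)=139583862445, N(15)=225851433717, N(14)=365435296162, N(13)=591286729879, N(12)=956722026041, N(11)=1548008755920, N(10)=2504730781961, N(9)=4052739537881, N(8)=6557470319842, N(7)=10610209857723, N(6)=17167680177565
N(6) = 17167680177565


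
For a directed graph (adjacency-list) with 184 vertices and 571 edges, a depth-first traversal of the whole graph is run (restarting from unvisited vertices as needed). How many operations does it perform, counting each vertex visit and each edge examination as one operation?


A full DFS traversal visits each vertex once and examines each edge once.
V = 184
E = 571
Sum = 184 + 571 = 755


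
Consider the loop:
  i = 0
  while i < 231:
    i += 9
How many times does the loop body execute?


Starting at i = 0, each iteration adds 9.
Iterations until i >= 231:
  Iteration 1: i = 0 -> i = 9
  Iteration 2: i = 9 -> i = 18
  Iteration 3: i = 18 -> i = 27
  Iteration 4: i = 27 -> i = 36
  Iteration 5: i = 36 -> i = 45
  Iteration 6: i = 45 -> i = 54
  Iteration 7: i = 54 -> i = 63
  Iteration 8: i = 63 -> i = 72
  ... continuing ...
Total iterations = ceil(231/9) = 26
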